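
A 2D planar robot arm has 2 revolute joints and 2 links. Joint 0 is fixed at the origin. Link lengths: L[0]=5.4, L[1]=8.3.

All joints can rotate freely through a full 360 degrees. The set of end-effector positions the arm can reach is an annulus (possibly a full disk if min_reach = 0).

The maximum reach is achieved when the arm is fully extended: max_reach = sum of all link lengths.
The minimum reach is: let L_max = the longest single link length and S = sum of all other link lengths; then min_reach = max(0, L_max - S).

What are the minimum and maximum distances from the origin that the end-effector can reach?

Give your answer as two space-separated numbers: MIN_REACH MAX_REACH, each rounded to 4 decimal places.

Answer: 2.9000 13.7000

Derivation:
Link lengths: [5.4, 8.3]
max_reach = 5.4 + 8.3 = 13.7
L_max = max([5.4, 8.3]) = 8.3
S (sum of others) = 13.7 - 8.3 = 5.4
min_reach = max(0, 8.3 - 5.4) = max(0, 2.9) = 2.9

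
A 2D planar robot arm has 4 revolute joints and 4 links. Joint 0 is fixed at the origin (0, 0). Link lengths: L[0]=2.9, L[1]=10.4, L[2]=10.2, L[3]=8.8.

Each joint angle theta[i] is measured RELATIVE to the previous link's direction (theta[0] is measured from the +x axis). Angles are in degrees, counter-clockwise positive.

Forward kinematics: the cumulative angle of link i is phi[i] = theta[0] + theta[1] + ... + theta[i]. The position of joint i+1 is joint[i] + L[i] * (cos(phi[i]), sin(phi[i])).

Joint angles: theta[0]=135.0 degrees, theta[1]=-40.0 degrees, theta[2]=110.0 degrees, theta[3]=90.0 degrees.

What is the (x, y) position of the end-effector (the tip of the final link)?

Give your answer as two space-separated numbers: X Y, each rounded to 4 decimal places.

joint[0] = (0.0000, 0.0000)  (base)
link 0: phi[0] = 135 = 135 deg
  cos(135 deg) = -0.7071, sin(135 deg) = 0.7071
  joint[1] = (0.0000, 0.0000) + 2.9 * (-0.7071, 0.7071) = (0.0000 + -2.0506, 0.0000 + 2.0506) = (-2.0506, 2.0506)
link 1: phi[1] = 135 + -40 = 95 deg
  cos(95 deg) = -0.0872, sin(95 deg) = 0.9962
  joint[2] = (-2.0506, 2.0506) + 10.4 * (-0.0872, 0.9962) = (-2.0506 + -0.9064, 2.0506 + 10.3604) = (-2.9570, 12.4110)
link 2: phi[2] = 135 + -40 + 110 = 205 deg
  cos(205 deg) = -0.9063, sin(205 deg) = -0.4226
  joint[3] = (-2.9570, 12.4110) + 10.2 * (-0.9063, -0.4226) = (-2.9570 + -9.2443, 12.4110 + -4.3107) = (-12.2014, 8.1003)
link 3: phi[3] = 135 + -40 + 110 + 90 = 295 deg
  cos(295 deg) = 0.4226, sin(295 deg) = -0.9063
  joint[4] = (-12.2014, 8.1003) + 8.8 * (0.4226, -0.9063) = (-12.2014 + 3.7190, 8.1003 + -7.9755) = (-8.4823, 0.1248)
End effector: (-8.4823, 0.1248)

Answer: -8.4823 0.1248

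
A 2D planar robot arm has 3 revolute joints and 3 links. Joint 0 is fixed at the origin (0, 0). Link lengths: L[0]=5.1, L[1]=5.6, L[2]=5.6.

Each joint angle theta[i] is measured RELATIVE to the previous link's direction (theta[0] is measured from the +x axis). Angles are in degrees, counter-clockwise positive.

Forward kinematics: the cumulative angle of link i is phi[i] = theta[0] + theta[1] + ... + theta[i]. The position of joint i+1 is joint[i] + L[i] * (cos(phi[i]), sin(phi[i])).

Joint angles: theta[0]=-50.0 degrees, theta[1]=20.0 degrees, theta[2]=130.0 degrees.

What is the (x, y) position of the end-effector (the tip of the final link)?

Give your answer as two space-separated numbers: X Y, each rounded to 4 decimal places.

Answer: 7.1555 -1.1919

Derivation:
joint[0] = (0.0000, 0.0000)  (base)
link 0: phi[0] = -50 = -50 deg
  cos(-50 deg) = 0.6428, sin(-50 deg) = -0.7660
  joint[1] = (0.0000, 0.0000) + 5.1 * (0.6428, -0.7660) = (0.0000 + 3.2782, 0.0000 + -3.9068) = (3.2782, -3.9068)
link 1: phi[1] = -50 + 20 = -30 deg
  cos(-30 deg) = 0.8660, sin(-30 deg) = -0.5000
  joint[2] = (3.2782, -3.9068) + 5.6 * (0.8660, -0.5000) = (3.2782 + 4.8497, -3.9068 + -2.8000) = (8.1280, -6.7068)
link 2: phi[2] = -50 + 20 + 130 = 100 deg
  cos(100 deg) = -0.1736, sin(100 deg) = 0.9848
  joint[3] = (8.1280, -6.7068) + 5.6 * (-0.1736, 0.9848) = (8.1280 + -0.9724, -6.7068 + 5.5149) = (7.1555, -1.1919)
End effector: (7.1555, -1.1919)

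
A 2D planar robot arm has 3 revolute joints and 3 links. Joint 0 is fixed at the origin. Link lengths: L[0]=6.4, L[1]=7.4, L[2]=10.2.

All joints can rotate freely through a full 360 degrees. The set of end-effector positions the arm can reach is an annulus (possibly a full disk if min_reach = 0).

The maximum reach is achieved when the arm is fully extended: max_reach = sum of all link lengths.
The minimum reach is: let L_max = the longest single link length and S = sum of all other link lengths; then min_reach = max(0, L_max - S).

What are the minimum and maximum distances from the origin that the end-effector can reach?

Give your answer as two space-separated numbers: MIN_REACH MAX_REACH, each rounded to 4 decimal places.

Link lengths: [6.4, 7.4, 10.2]
max_reach = 6.4 + 7.4 + 10.2 = 24
L_max = max([6.4, 7.4, 10.2]) = 10.2
S (sum of others) = 24 - 10.2 = 13.8
min_reach = max(0, 10.2 - 13.8) = max(0, -3.6) = 0

Answer: 0.0000 24.0000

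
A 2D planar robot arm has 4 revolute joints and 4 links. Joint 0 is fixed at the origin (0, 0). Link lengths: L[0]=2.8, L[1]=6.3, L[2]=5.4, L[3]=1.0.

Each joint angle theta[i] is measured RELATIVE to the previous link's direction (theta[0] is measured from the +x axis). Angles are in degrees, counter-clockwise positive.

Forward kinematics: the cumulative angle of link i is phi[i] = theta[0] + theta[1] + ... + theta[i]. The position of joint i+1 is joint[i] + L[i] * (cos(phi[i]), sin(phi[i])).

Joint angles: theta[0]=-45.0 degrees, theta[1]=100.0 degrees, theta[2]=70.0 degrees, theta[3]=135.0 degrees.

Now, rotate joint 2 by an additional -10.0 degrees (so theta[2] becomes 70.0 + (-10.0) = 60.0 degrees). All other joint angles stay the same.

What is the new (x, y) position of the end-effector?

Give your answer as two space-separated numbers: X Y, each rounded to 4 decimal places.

joint[0] = (0.0000, 0.0000)  (base)
link 0: phi[0] = -45 = -45 deg
  cos(-45 deg) = 0.7071, sin(-45 deg) = -0.7071
  joint[1] = (0.0000, 0.0000) + 2.8 * (0.7071, -0.7071) = (0.0000 + 1.9799, 0.0000 + -1.9799) = (1.9799, -1.9799)
link 1: phi[1] = -45 + 100 = 55 deg
  cos(55 deg) = 0.5736, sin(55 deg) = 0.8192
  joint[2] = (1.9799, -1.9799) + 6.3 * (0.5736, 0.8192) = (1.9799 + 3.6135, -1.9799 + 5.1607) = (5.5934, 3.1808)
link 2: phi[2] = -45 + 100 + 60 = 115 deg
  cos(115 deg) = -0.4226, sin(115 deg) = 0.9063
  joint[3] = (5.5934, 3.1808) + 5.4 * (-0.4226, 0.9063) = (5.5934 + -2.2821, 3.1808 + 4.8941) = (3.3113, 8.0748)
link 3: phi[3] = -45 + 100 + 60 + 135 = 250 deg
  cos(250 deg) = -0.3420, sin(250 deg) = -0.9397
  joint[4] = (3.3113, 8.0748) + 1 * (-0.3420, -0.9397) = (3.3113 + -0.3420, 8.0748 + -0.9397) = (2.9693, 7.1351)
End effector: (2.9693, 7.1351)

Answer: 2.9693 7.1351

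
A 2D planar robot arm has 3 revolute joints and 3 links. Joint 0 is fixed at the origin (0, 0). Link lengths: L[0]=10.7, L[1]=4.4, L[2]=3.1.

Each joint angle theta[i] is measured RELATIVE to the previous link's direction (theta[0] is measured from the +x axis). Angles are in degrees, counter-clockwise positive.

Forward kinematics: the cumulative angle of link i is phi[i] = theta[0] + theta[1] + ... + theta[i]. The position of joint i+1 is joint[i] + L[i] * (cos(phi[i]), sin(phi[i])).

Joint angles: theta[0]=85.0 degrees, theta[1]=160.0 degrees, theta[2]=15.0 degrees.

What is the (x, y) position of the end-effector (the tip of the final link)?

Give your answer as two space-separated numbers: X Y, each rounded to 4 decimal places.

joint[0] = (0.0000, 0.0000)  (base)
link 0: phi[0] = 85 = 85 deg
  cos(85 deg) = 0.0872, sin(85 deg) = 0.9962
  joint[1] = (0.0000, 0.0000) + 10.7 * (0.0872, 0.9962) = (0.0000 + 0.9326, 0.0000 + 10.6593) = (0.9326, 10.6593)
link 1: phi[1] = 85 + 160 = 245 deg
  cos(245 deg) = -0.4226, sin(245 deg) = -0.9063
  joint[2] = (0.9326, 10.6593) + 4.4 * (-0.4226, -0.9063) = (0.9326 + -1.8595, 10.6593 + -3.9878) = (-0.9270, 6.6715)
link 2: phi[2] = 85 + 160 + 15 = 260 deg
  cos(260 deg) = -0.1736, sin(260 deg) = -0.9848
  joint[3] = (-0.9270, 6.6715) + 3.1 * (-0.1736, -0.9848) = (-0.9270 + -0.5383, 6.6715 + -3.0529) = (-1.4653, 3.6186)
End effector: (-1.4653, 3.6186)

Answer: -1.4653 3.6186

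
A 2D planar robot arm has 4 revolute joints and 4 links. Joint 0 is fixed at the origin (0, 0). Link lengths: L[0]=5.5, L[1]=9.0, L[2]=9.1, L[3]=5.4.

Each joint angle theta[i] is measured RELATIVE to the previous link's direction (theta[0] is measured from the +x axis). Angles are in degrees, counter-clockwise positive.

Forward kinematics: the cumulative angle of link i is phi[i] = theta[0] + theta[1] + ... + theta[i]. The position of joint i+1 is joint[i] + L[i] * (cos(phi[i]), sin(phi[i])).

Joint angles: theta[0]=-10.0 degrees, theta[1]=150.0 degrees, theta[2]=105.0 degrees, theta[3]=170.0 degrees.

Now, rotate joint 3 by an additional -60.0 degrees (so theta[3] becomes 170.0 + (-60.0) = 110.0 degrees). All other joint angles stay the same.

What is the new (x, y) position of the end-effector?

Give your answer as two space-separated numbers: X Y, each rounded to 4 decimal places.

Answer: 0.0557 -3.8880

Derivation:
joint[0] = (0.0000, 0.0000)  (base)
link 0: phi[0] = -10 = -10 deg
  cos(-10 deg) = 0.9848, sin(-10 deg) = -0.1736
  joint[1] = (0.0000, 0.0000) + 5.5 * (0.9848, -0.1736) = (0.0000 + 5.4164, 0.0000 + -0.9551) = (5.4164, -0.9551)
link 1: phi[1] = -10 + 150 = 140 deg
  cos(140 deg) = -0.7660, sin(140 deg) = 0.6428
  joint[2] = (5.4164, -0.9551) + 9 * (-0.7660, 0.6428) = (5.4164 + -6.8944, -0.9551 + 5.7851) = (-1.4780, 4.8300)
link 2: phi[2] = -10 + 150 + 105 = 245 deg
  cos(245 deg) = -0.4226, sin(245 deg) = -0.9063
  joint[3] = (-1.4780, 4.8300) + 9.1 * (-0.4226, -0.9063) = (-1.4780 + -3.8458, 4.8300 + -8.2474) = (-5.3238, -3.4174)
link 3: phi[3] = -10 + 150 + 105 + 110 = 355 deg
  cos(355 deg) = 0.9962, sin(355 deg) = -0.0872
  joint[4] = (-5.3238, -3.4174) + 5.4 * (0.9962, -0.0872) = (-5.3238 + 5.3795, -3.4174 + -0.4706) = (0.0557, -3.8880)
End effector: (0.0557, -3.8880)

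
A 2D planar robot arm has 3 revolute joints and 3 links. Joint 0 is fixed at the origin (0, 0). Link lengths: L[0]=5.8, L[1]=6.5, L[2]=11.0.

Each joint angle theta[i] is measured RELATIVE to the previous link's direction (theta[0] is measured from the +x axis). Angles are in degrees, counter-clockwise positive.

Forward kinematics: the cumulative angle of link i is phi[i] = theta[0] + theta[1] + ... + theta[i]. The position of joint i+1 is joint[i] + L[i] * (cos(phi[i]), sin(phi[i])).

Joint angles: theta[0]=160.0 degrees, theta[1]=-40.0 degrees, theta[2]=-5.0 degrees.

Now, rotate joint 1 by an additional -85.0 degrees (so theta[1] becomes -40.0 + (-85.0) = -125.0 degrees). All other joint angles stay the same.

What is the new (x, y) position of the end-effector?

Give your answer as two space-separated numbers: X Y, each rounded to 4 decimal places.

joint[0] = (0.0000, 0.0000)  (base)
link 0: phi[0] = 160 = 160 deg
  cos(160 deg) = -0.9397, sin(160 deg) = 0.3420
  joint[1] = (0.0000, 0.0000) + 5.8 * (-0.9397, 0.3420) = (0.0000 + -5.4502, 0.0000 + 1.9837) = (-5.4502, 1.9837)
link 1: phi[1] = 160 + -125 = 35 deg
  cos(35 deg) = 0.8192, sin(35 deg) = 0.5736
  joint[2] = (-5.4502, 1.9837) + 6.5 * (0.8192, 0.5736) = (-5.4502 + 5.3245, 1.9837 + 3.7282) = (-0.1257, 5.7120)
link 2: phi[2] = 160 + -125 + -5 = 30 deg
  cos(30 deg) = 0.8660, sin(30 deg) = 0.5000
  joint[3] = (-0.1257, 5.7120) + 11 * (0.8660, 0.5000) = (-0.1257 + 9.5263, 5.7120 + 5.5000) = (9.4006, 11.2120)
End effector: (9.4006, 11.2120)

Answer: 9.4006 11.2120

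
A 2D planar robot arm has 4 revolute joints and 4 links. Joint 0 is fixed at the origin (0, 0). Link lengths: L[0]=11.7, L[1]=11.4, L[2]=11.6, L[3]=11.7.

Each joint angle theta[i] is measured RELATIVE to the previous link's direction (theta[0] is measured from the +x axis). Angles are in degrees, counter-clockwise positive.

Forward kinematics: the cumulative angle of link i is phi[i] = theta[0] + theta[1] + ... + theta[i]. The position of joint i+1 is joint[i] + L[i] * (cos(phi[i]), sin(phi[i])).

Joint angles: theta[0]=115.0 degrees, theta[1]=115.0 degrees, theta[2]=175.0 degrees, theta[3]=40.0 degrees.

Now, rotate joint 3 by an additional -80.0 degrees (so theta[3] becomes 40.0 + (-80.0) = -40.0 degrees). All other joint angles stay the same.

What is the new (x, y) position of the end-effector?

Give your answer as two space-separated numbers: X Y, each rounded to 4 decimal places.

joint[0] = (0.0000, 0.0000)  (base)
link 0: phi[0] = 115 = 115 deg
  cos(115 deg) = -0.4226, sin(115 deg) = 0.9063
  joint[1] = (0.0000, 0.0000) + 11.7 * (-0.4226, 0.9063) = (0.0000 + -4.9446, 0.0000 + 10.6038) = (-4.9446, 10.6038)
link 1: phi[1] = 115 + 115 = 230 deg
  cos(230 deg) = -0.6428, sin(230 deg) = -0.7660
  joint[2] = (-4.9446, 10.6038) + 11.4 * (-0.6428, -0.7660) = (-4.9446 + -7.3278, 10.6038 + -8.7329) = (-12.2724, 1.8709)
link 2: phi[2] = 115 + 115 + 175 = 405 deg
  cos(405 deg) = 0.7071, sin(405 deg) = 0.7071
  joint[3] = (-12.2724, 1.8709) + 11.6 * (0.7071, 0.7071) = (-12.2724 + 8.2024, 1.8709 + 8.2024) = (-4.0700, 10.0733)
link 3: phi[3] = 115 + 115 + 175 + -40 = 365 deg
  cos(365 deg) = 0.9962, sin(365 deg) = 0.0872
  joint[4] = (-4.0700, 10.0733) + 11.7 * (0.9962, 0.0872) = (-4.0700 + 11.6555, 10.0733 + 1.0197) = (7.5855, 11.0931)
End effector: (7.5855, 11.0931)

Answer: 7.5855 11.0931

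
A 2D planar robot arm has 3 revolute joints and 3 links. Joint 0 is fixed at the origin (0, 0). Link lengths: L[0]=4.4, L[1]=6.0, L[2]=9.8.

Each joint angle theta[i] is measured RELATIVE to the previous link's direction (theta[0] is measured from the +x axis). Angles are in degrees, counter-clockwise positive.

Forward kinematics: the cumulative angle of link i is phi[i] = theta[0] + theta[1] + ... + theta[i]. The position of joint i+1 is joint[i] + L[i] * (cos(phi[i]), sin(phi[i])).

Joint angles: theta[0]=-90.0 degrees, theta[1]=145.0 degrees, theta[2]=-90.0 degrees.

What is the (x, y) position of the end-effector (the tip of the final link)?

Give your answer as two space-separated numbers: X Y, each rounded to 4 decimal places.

joint[0] = (0.0000, 0.0000)  (base)
link 0: phi[0] = -90 = -90 deg
  cos(-90 deg) = 0.0000, sin(-90 deg) = -1.0000
  joint[1] = (0.0000, 0.0000) + 4.4 * (0.0000, -1.0000) = (0.0000 + 0.0000, 0.0000 + -4.4000) = (0.0000, -4.4000)
link 1: phi[1] = -90 + 145 = 55 deg
  cos(55 deg) = 0.5736, sin(55 deg) = 0.8192
  joint[2] = (0.0000, -4.4000) + 6 * (0.5736, 0.8192) = (0.0000 + 3.4415, -4.4000 + 4.9149) = (3.4415, 0.5149)
link 2: phi[2] = -90 + 145 + -90 = -35 deg
  cos(-35 deg) = 0.8192, sin(-35 deg) = -0.5736
  joint[3] = (3.4415, 0.5149) + 9.8 * (0.8192, -0.5736) = (3.4415 + 8.0277, 0.5149 + -5.6210) = (11.4691, -5.1061)
End effector: (11.4691, -5.1061)

Answer: 11.4691 -5.1061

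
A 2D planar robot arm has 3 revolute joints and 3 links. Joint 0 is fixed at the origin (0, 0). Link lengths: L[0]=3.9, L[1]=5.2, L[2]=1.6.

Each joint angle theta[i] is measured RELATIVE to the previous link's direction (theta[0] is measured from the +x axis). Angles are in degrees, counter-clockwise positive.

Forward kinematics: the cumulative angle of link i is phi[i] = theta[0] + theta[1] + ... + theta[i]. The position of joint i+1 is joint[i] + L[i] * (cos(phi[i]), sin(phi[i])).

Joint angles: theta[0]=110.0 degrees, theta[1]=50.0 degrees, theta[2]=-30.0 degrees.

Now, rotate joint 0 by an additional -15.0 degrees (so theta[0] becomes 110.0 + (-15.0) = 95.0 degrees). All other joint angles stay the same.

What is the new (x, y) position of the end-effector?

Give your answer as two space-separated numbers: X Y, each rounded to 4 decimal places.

Answer: -5.2757 8.3178

Derivation:
joint[0] = (0.0000, 0.0000)  (base)
link 0: phi[0] = 95 = 95 deg
  cos(95 deg) = -0.0872, sin(95 deg) = 0.9962
  joint[1] = (0.0000, 0.0000) + 3.9 * (-0.0872, 0.9962) = (0.0000 + -0.3399, 0.0000 + 3.8852) = (-0.3399, 3.8852)
link 1: phi[1] = 95 + 50 = 145 deg
  cos(145 deg) = -0.8192, sin(145 deg) = 0.5736
  joint[2] = (-0.3399, 3.8852) + 5.2 * (-0.8192, 0.5736) = (-0.3399 + -4.2596, 3.8852 + 2.9826) = (-4.5995, 6.8678)
link 2: phi[2] = 95 + 50 + -30 = 115 deg
  cos(115 deg) = -0.4226, sin(115 deg) = 0.9063
  joint[3] = (-4.5995, 6.8678) + 1.6 * (-0.4226, 0.9063) = (-4.5995 + -0.6762, 6.8678 + 1.4501) = (-5.2757, 8.3178)
End effector: (-5.2757, 8.3178)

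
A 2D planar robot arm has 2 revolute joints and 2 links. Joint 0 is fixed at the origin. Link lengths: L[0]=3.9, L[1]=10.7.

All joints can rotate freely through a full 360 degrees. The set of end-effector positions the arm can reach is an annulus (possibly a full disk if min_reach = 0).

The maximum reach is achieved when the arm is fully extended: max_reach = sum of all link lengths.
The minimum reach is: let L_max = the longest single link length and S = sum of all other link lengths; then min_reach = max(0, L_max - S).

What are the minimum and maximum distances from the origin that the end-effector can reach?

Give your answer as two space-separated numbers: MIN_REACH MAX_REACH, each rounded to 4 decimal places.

Answer: 6.8000 14.6000

Derivation:
Link lengths: [3.9, 10.7]
max_reach = 3.9 + 10.7 = 14.6
L_max = max([3.9, 10.7]) = 10.7
S (sum of others) = 14.6 - 10.7 = 3.9
min_reach = max(0, 10.7 - 3.9) = max(0, 6.8) = 6.8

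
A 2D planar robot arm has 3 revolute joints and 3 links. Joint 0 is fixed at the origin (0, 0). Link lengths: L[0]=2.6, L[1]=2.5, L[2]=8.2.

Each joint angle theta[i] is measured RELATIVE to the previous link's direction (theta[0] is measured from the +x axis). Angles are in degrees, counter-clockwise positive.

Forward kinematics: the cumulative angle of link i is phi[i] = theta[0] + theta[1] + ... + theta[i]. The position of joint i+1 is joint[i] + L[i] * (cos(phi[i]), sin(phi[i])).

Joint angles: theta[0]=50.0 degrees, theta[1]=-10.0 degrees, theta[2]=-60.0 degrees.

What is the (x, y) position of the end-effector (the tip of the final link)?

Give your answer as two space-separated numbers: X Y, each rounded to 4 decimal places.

Answer: 11.2918 0.7941

Derivation:
joint[0] = (0.0000, 0.0000)  (base)
link 0: phi[0] = 50 = 50 deg
  cos(50 deg) = 0.6428, sin(50 deg) = 0.7660
  joint[1] = (0.0000, 0.0000) + 2.6 * (0.6428, 0.7660) = (0.0000 + 1.6712, 0.0000 + 1.9917) = (1.6712, 1.9917)
link 1: phi[1] = 50 + -10 = 40 deg
  cos(40 deg) = 0.7660, sin(40 deg) = 0.6428
  joint[2] = (1.6712, 1.9917) + 2.5 * (0.7660, 0.6428) = (1.6712 + 1.9151, 1.9917 + 1.6070) = (3.5864, 3.5987)
link 2: phi[2] = 50 + -10 + -60 = -20 deg
  cos(-20 deg) = 0.9397, sin(-20 deg) = -0.3420
  joint[3] = (3.5864, 3.5987) + 8.2 * (0.9397, -0.3420) = (3.5864 + 7.7055, 3.5987 + -2.8046) = (11.2918, 0.7941)
End effector: (11.2918, 0.7941)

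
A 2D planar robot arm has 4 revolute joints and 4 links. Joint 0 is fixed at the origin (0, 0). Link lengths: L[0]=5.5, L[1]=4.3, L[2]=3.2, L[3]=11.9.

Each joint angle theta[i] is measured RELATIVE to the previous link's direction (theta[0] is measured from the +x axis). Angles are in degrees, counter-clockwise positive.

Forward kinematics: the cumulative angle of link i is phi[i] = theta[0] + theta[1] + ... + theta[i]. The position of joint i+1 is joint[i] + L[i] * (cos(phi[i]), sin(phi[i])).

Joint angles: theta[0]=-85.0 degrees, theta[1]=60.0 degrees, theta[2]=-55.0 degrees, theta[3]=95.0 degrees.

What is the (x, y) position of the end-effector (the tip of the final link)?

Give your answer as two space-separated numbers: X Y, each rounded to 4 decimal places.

Answer: 16.4267 -7.3678

Derivation:
joint[0] = (0.0000, 0.0000)  (base)
link 0: phi[0] = -85 = -85 deg
  cos(-85 deg) = 0.0872, sin(-85 deg) = -0.9962
  joint[1] = (0.0000, 0.0000) + 5.5 * (0.0872, -0.9962) = (0.0000 + 0.4794, 0.0000 + -5.4791) = (0.4794, -5.4791)
link 1: phi[1] = -85 + 60 = -25 deg
  cos(-25 deg) = 0.9063, sin(-25 deg) = -0.4226
  joint[2] = (0.4794, -5.4791) + 4.3 * (0.9063, -0.4226) = (0.4794 + 3.8971, -5.4791 + -1.8173) = (4.3765, -7.2963)
link 2: phi[2] = -85 + 60 + -55 = -80 deg
  cos(-80 deg) = 0.1736, sin(-80 deg) = -0.9848
  joint[3] = (4.3765, -7.2963) + 3.2 * (0.1736, -0.9848) = (4.3765 + 0.5557, -7.2963 + -3.1514) = (4.9322, -10.4477)
link 3: phi[3] = -85 + 60 + -55 + 95 = 15 deg
  cos(15 deg) = 0.9659, sin(15 deg) = 0.2588
  joint[4] = (4.9322, -10.4477) + 11.9 * (0.9659, 0.2588) = (4.9322 + 11.4945, -10.4477 + 3.0799) = (16.4267, -7.3678)
End effector: (16.4267, -7.3678)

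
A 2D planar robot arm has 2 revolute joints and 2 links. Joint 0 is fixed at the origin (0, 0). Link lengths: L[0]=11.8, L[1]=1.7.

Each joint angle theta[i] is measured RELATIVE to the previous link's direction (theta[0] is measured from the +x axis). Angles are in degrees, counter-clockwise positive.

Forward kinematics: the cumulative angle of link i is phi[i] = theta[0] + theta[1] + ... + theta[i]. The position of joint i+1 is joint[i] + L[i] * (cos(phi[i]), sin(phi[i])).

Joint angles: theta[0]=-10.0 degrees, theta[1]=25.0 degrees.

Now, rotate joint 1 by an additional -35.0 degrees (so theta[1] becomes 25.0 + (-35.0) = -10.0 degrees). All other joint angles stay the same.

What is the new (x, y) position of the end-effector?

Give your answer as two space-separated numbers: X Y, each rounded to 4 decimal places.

joint[0] = (0.0000, 0.0000)  (base)
link 0: phi[0] = -10 = -10 deg
  cos(-10 deg) = 0.9848, sin(-10 deg) = -0.1736
  joint[1] = (0.0000, 0.0000) + 11.8 * (0.9848, -0.1736) = (0.0000 + 11.6207, 0.0000 + -2.0490) = (11.6207, -2.0490)
link 1: phi[1] = -10 + -10 = -20 deg
  cos(-20 deg) = 0.9397, sin(-20 deg) = -0.3420
  joint[2] = (11.6207, -2.0490) + 1.7 * (0.9397, -0.3420) = (11.6207 + 1.5975, -2.0490 + -0.5814) = (13.2182, -2.6305)
End effector: (13.2182, -2.6305)

Answer: 13.2182 -2.6305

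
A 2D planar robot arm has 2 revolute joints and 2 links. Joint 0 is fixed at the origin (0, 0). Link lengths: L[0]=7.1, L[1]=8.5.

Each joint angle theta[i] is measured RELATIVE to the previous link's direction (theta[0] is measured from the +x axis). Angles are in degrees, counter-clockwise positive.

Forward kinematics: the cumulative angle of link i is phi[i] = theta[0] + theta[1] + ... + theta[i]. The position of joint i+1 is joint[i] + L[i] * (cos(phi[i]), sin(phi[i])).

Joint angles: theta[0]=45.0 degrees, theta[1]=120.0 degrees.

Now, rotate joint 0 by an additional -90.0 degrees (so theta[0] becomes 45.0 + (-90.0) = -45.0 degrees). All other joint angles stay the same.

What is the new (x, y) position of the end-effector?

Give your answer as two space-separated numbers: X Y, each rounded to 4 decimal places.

Answer: 7.2204 3.1899

Derivation:
joint[0] = (0.0000, 0.0000)  (base)
link 0: phi[0] = -45 = -45 deg
  cos(-45 deg) = 0.7071, sin(-45 deg) = -0.7071
  joint[1] = (0.0000, 0.0000) + 7.1 * (0.7071, -0.7071) = (0.0000 + 5.0205, 0.0000 + -5.0205) = (5.0205, -5.0205)
link 1: phi[1] = -45 + 120 = 75 deg
  cos(75 deg) = 0.2588, sin(75 deg) = 0.9659
  joint[2] = (5.0205, -5.0205) + 8.5 * (0.2588, 0.9659) = (5.0205 + 2.2000, -5.0205 + 8.2104) = (7.2204, 3.1899)
End effector: (7.2204, 3.1899)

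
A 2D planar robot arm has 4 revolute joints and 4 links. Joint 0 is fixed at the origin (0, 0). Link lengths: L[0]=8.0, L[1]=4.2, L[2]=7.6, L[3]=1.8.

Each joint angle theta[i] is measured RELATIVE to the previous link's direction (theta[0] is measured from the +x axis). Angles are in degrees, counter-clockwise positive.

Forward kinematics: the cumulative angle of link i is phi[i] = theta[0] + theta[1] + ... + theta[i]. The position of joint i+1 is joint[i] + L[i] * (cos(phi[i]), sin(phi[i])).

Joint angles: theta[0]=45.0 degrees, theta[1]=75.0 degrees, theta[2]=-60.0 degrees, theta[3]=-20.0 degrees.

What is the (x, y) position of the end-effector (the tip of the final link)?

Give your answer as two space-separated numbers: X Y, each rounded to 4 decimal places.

joint[0] = (0.0000, 0.0000)  (base)
link 0: phi[0] = 45 = 45 deg
  cos(45 deg) = 0.7071, sin(45 deg) = 0.7071
  joint[1] = (0.0000, 0.0000) + 8 * (0.7071, 0.7071) = (0.0000 + 5.6569, 0.0000 + 5.6569) = (5.6569, 5.6569)
link 1: phi[1] = 45 + 75 = 120 deg
  cos(120 deg) = -0.5000, sin(120 deg) = 0.8660
  joint[2] = (5.6569, 5.6569) + 4.2 * (-0.5000, 0.8660) = (5.6569 + -2.1000, 5.6569 + 3.6373) = (3.5569, 9.2942)
link 2: phi[2] = 45 + 75 + -60 = 60 deg
  cos(60 deg) = 0.5000, sin(60 deg) = 0.8660
  joint[3] = (3.5569, 9.2942) + 7.6 * (0.5000, 0.8660) = (3.5569 + 3.8000, 9.2942 + 6.5818) = (7.3569, 15.8760)
link 3: phi[3] = 45 + 75 + -60 + -20 = 40 deg
  cos(40 deg) = 0.7660, sin(40 deg) = 0.6428
  joint[4] = (7.3569, 15.8760) + 1.8 * (0.7660, 0.6428) = (7.3569 + 1.3789, 15.8760 + 1.1570) = (8.7357, 17.0330)
End effector: (8.7357, 17.0330)

Answer: 8.7357 17.0330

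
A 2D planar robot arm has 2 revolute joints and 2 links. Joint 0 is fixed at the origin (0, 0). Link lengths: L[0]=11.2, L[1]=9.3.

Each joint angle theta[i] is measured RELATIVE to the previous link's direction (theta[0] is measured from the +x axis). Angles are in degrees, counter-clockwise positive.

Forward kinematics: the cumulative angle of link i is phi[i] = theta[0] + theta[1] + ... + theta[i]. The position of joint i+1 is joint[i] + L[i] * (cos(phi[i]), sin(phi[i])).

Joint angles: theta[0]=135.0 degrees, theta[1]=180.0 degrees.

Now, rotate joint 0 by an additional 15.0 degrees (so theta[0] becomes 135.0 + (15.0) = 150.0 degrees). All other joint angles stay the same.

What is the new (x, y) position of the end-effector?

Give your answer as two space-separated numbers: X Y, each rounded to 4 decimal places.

Answer: -1.6454 0.9500

Derivation:
joint[0] = (0.0000, 0.0000)  (base)
link 0: phi[0] = 150 = 150 deg
  cos(150 deg) = -0.8660, sin(150 deg) = 0.5000
  joint[1] = (0.0000, 0.0000) + 11.2 * (-0.8660, 0.5000) = (0.0000 + -9.6995, 0.0000 + 5.6000) = (-9.6995, 5.6000)
link 1: phi[1] = 150 + 180 = 330 deg
  cos(330 deg) = 0.8660, sin(330 deg) = -0.5000
  joint[2] = (-9.6995, 5.6000) + 9.3 * (0.8660, -0.5000) = (-9.6995 + 8.0540, 5.6000 + -4.6500) = (-1.6454, 0.9500)
End effector: (-1.6454, 0.9500)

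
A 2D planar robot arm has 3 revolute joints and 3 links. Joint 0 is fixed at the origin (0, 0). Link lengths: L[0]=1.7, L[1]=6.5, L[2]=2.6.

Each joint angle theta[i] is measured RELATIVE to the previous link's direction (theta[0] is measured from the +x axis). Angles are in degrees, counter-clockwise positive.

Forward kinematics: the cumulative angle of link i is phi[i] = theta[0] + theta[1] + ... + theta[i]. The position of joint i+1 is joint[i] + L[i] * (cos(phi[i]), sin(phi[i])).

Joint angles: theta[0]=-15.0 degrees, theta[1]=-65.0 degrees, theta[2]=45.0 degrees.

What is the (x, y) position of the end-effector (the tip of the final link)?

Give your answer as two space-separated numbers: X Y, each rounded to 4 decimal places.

joint[0] = (0.0000, 0.0000)  (base)
link 0: phi[0] = -15 = -15 deg
  cos(-15 deg) = 0.9659, sin(-15 deg) = -0.2588
  joint[1] = (0.0000, 0.0000) + 1.7 * (0.9659, -0.2588) = (0.0000 + 1.6421, 0.0000 + -0.4400) = (1.6421, -0.4400)
link 1: phi[1] = -15 + -65 = -80 deg
  cos(-80 deg) = 0.1736, sin(-80 deg) = -0.9848
  joint[2] = (1.6421, -0.4400) + 6.5 * (0.1736, -0.9848) = (1.6421 + 1.1287, -0.4400 + -6.4013) = (2.7708, -6.8412)
link 2: phi[2] = -15 + -65 + 45 = -35 deg
  cos(-35 deg) = 0.8192, sin(-35 deg) = -0.5736
  joint[3] = (2.7708, -6.8412) + 2.6 * (0.8192, -0.5736) = (2.7708 + 2.1298, -6.8412 + -1.4913) = (4.9006, -8.3325)
End effector: (4.9006, -8.3325)

Answer: 4.9006 -8.3325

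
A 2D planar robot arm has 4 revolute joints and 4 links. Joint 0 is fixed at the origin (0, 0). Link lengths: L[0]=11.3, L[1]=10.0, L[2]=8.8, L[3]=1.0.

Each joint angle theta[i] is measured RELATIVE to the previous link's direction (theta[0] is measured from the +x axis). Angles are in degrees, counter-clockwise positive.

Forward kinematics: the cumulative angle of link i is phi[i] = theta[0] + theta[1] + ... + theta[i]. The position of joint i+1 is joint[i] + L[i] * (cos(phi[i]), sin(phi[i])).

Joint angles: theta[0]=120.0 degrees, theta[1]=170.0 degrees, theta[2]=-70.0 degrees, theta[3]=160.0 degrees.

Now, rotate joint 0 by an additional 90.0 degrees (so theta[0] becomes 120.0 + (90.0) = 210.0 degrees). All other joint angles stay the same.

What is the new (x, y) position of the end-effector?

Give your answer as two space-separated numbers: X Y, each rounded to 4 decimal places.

Answer: 4.9253 -8.0313

Derivation:
joint[0] = (0.0000, 0.0000)  (base)
link 0: phi[0] = 210 = 210 deg
  cos(210 deg) = -0.8660, sin(210 deg) = -0.5000
  joint[1] = (0.0000, 0.0000) + 11.3 * (-0.8660, -0.5000) = (0.0000 + -9.7861, 0.0000 + -5.6500) = (-9.7861, -5.6500)
link 1: phi[1] = 210 + 170 = 380 deg
  cos(380 deg) = 0.9397, sin(380 deg) = 0.3420
  joint[2] = (-9.7861, -5.6500) + 10 * (0.9397, 0.3420) = (-9.7861 + 9.3969, -5.6500 + 3.4202) = (-0.3892, -2.2298)
link 2: phi[2] = 210 + 170 + -70 = 310 deg
  cos(310 deg) = 0.6428, sin(310 deg) = -0.7660
  joint[3] = (-0.3892, -2.2298) + 8.8 * (0.6428, -0.7660) = (-0.3892 + 5.6565, -2.2298 + -6.7412) = (5.2674, -8.9710)
link 3: phi[3] = 210 + 170 + -70 + 160 = 470 deg
  cos(470 deg) = -0.3420, sin(470 deg) = 0.9397
  joint[4] = (5.2674, -8.9710) + 1 * (-0.3420, 0.9397) = (5.2674 + -0.3420, -8.9710 + 0.9397) = (4.9253, -8.0313)
End effector: (4.9253, -8.0313)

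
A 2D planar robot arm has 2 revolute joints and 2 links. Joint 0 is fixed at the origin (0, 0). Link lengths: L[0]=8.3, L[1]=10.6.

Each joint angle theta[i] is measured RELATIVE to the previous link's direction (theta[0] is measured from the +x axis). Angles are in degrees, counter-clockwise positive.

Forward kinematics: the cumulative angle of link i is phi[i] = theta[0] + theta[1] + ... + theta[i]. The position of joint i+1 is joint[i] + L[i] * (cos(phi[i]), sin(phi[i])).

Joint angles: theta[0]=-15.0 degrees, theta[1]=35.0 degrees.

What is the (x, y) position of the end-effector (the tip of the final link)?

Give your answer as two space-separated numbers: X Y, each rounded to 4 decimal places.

Answer: 17.9779 1.4772

Derivation:
joint[0] = (0.0000, 0.0000)  (base)
link 0: phi[0] = -15 = -15 deg
  cos(-15 deg) = 0.9659, sin(-15 deg) = -0.2588
  joint[1] = (0.0000, 0.0000) + 8.3 * (0.9659, -0.2588) = (0.0000 + 8.0172, 0.0000 + -2.1482) = (8.0172, -2.1482)
link 1: phi[1] = -15 + 35 = 20 deg
  cos(20 deg) = 0.9397, sin(20 deg) = 0.3420
  joint[2] = (8.0172, -2.1482) + 10.6 * (0.9397, 0.3420) = (8.0172 + 9.9607, -2.1482 + 3.6254) = (17.9779, 1.4772)
End effector: (17.9779, 1.4772)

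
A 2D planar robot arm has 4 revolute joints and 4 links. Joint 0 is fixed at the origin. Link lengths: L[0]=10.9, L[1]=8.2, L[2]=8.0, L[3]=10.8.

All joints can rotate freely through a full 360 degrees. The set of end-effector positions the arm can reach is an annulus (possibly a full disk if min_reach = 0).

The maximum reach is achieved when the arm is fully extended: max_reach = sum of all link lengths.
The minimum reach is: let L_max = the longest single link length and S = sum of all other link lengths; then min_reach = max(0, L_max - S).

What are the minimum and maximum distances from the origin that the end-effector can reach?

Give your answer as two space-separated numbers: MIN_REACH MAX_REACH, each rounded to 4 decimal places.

Answer: 0.0000 37.9000

Derivation:
Link lengths: [10.9, 8.2, 8.0, 10.8]
max_reach = 10.9 + 8.2 + 8 + 10.8 = 37.9
L_max = max([10.9, 8.2, 8.0, 10.8]) = 10.9
S (sum of others) = 37.9 - 10.9 = 27
min_reach = max(0, 10.9 - 27) = max(0, -16.1) = 0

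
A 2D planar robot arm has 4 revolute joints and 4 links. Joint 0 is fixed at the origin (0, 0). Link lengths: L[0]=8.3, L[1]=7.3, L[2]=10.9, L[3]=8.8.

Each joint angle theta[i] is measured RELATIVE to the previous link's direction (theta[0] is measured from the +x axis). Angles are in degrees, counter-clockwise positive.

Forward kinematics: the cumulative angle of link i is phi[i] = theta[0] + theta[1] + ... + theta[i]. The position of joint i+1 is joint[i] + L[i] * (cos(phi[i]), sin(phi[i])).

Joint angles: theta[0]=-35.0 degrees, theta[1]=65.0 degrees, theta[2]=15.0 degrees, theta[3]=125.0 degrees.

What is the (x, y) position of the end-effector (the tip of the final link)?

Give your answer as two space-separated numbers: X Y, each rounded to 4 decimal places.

Answer: 12.1621 8.1249

Derivation:
joint[0] = (0.0000, 0.0000)  (base)
link 0: phi[0] = -35 = -35 deg
  cos(-35 deg) = 0.8192, sin(-35 deg) = -0.5736
  joint[1] = (0.0000, 0.0000) + 8.3 * (0.8192, -0.5736) = (0.0000 + 6.7990, 0.0000 + -4.7607) = (6.7990, -4.7607)
link 1: phi[1] = -35 + 65 = 30 deg
  cos(30 deg) = 0.8660, sin(30 deg) = 0.5000
  joint[2] = (6.7990, -4.7607) + 7.3 * (0.8660, 0.5000) = (6.7990 + 6.3220, -4.7607 + 3.6500) = (13.1209, -1.1107)
link 2: phi[2] = -35 + 65 + 15 = 45 deg
  cos(45 deg) = 0.7071, sin(45 deg) = 0.7071
  joint[3] = (13.1209, -1.1107) + 10.9 * (0.7071, 0.7071) = (13.1209 + 7.7075, -1.1107 + 7.7075) = (20.8284, 6.5968)
link 3: phi[3] = -35 + 65 + 15 + 125 = 170 deg
  cos(170 deg) = -0.9848, sin(170 deg) = 0.1736
  joint[4] = (20.8284, 6.5968) + 8.8 * (-0.9848, 0.1736) = (20.8284 + -8.6663, 6.5968 + 1.5281) = (12.1621, 8.1249)
End effector: (12.1621, 8.1249)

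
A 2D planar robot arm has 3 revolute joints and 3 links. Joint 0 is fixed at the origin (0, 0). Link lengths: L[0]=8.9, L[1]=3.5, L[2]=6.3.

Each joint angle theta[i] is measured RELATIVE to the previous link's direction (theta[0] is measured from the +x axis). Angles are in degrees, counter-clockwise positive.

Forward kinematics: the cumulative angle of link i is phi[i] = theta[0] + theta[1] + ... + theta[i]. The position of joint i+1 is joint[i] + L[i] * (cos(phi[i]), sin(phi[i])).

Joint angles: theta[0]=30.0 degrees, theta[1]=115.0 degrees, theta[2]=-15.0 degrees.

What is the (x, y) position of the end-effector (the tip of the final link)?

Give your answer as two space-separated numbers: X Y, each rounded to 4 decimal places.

joint[0] = (0.0000, 0.0000)  (base)
link 0: phi[0] = 30 = 30 deg
  cos(30 deg) = 0.8660, sin(30 deg) = 0.5000
  joint[1] = (0.0000, 0.0000) + 8.9 * (0.8660, 0.5000) = (0.0000 + 7.7076, 0.0000 + 4.4500) = (7.7076, 4.4500)
link 1: phi[1] = 30 + 115 = 145 deg
  cos(145 deg) = -0.8192, sin(145 deg) = 0.5736
  joint[2] = (7.7076, 4.4500) + 3.5 * (-0.8192, 0.5736) = (7.7076 + -2.8670, 4.4500 + 2.0075) = (4.8406, 6.4575)
link 2: phi[2] = 30 + 115 + -15 = 130 deg
  cos(130 deg) = -0.6428, sin(130 deg) = 0.7660
  joint[3] = (4.8406, 6.4575) + 6.3 * (-0.6428, 0.7660) = (4.8406 + -4.0496, 6.4575 + 4.8261) = (0.7910, 11.2836)
End effector: (0.7910, 11.2836)

Answer: 0.7910 11.2836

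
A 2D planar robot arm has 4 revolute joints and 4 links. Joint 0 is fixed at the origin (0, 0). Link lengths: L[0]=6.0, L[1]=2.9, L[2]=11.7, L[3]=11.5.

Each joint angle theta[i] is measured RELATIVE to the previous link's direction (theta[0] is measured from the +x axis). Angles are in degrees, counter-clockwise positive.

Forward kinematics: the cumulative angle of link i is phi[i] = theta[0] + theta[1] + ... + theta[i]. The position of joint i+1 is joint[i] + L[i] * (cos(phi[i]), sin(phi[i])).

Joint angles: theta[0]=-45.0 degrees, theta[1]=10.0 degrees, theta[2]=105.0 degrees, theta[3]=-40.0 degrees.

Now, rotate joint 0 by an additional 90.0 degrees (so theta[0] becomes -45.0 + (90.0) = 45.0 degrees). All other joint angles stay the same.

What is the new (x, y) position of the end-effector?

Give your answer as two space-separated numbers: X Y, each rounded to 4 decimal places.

Answer: -10.8384 20.5791

Derivation:
joint[0] = (0.0000, 0.0000)  (base)
link 0: phi[0] = 45 = 45 deg
  cos(45 deg) = 0.7071, sin(45 deg) = 0.7071
  joint[1] = (0.0000, 0.0000) + 6 * (0.7071, 0.7071) = (0.0000 + 4.2426, 0.0000 + 4.2426) = (4.2426, 4.2426)
link 1: phi[1] = 45 + 10 = 55 deg
  cos(55 deg) = 0.5736, sin(55 deg) = 0.8192
  joint[2] = (4.2426, 4.2426) + 2.9 * (0.5736, 0.8192) = (4.2426 + 1.6634, 4.2426 + 2.3755) = (5.9060, 6.6182)
link 2: phi[2] = 45 + 10 + 105 = 160 deg
  cos(160 deg) = -0.9397, sin(160 deg) = 0.3420
  joint[3] = (5.9060, 6.6182) + 11.7 * (-0.9397, 0.3420) = (5.9060 + -10.9944, 6.6182 + 4.0016) = (-5.0884, 10.6198)
link 3: phi[3] = 45 + 10 + 105 + -40 = 120 deg
  cos(120 deg) = -0.5000, sin(120 deg) = 0.8660
  joint[4] = (-5.0884, 10.6198) + 11.5 * (-0.5000, 0.8660) = (-5.0884 + -5.7500, 10.6198 + 9.9593) = (-10.8384, 20.5791)
End effector: (-10.8384, 20.5791)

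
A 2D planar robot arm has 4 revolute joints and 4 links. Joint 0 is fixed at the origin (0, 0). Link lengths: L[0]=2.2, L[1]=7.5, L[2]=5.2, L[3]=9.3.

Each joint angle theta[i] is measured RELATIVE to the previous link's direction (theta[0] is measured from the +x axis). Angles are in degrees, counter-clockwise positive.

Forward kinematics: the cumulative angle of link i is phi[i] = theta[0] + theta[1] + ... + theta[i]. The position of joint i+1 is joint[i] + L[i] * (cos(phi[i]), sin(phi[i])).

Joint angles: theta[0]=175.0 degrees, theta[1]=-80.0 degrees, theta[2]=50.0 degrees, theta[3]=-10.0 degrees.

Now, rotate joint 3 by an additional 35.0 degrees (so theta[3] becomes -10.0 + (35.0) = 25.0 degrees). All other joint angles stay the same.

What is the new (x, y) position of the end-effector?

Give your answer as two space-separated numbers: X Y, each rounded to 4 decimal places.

Answer: -16.2636 12.2607

Derivation:
joint[0] = (0.0000, 0.0000)  (base)
link 0: phi[0] = 175 = 175 deg
  cos(175 deg) = -0.9962, sin(175 deg) = 0.0872
  joint[1] = (0.0000, 0.0000) + 2.2 * (-0.9962, 0.0872) = (0.0000 + -2.1916, 0.0000 + 0.1917) = (-2.1916, 0.1917)
link 1: phi[1] = 175 + -80 = 95 deg
  cos(95 deg) = -0.0872, sin(95 deg) = 0.9962
  joint[2] = (-2.1916, 0.1917) + 7.5 * (-0.0872, 0.9962) = (-2.1916 + -0.6537, 0.1917 + 7.4715) = (-2.8453, 7.6632)
link 2: phi[2] = 175 + -80 + 50 = 145 deg
  cos(145 deg) = -0.8192, sin(145 deg) = 0.5736
  joint[3] = (-2.8453, 7.6632) + 5.2 * (-0.8192, 0.5736) = (-2.8453 + -4.2596, 7.6632 + 2.9826) = (-7.1049, 10.6458)
link 3: phi[3] = 175 + -80 + 50 + 25 = 170 deg
  cos(170 deg) = -0.9848, sin(170 deg) = 0.1736
  joint[4] = (-7.1049, 10.6458) + 9.3 * (-0.9848, 0.1736) = (-7.1049 + -9.1587, 10.6458 + 1.6149) = (-16.2636, 12.2607)
End effector: (-16.2636, 12.2607)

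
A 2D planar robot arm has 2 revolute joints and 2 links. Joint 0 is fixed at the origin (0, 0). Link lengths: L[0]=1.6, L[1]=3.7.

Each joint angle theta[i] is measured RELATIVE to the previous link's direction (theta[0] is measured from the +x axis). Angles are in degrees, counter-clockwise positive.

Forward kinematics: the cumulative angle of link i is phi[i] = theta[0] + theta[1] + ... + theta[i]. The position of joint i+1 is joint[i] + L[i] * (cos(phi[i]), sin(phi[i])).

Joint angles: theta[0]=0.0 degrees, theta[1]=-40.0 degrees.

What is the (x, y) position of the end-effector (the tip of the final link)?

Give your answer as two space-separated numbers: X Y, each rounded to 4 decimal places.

joint[0] = (0.0000, 0.0000)  (base)
link 0: phi[0] = 0 = 0 deg
  cos(0 deg) = 1.0000, sin(0 deg) = 0.0000
  joint[1] = (0.0000, 0.0000) + 1.6 * (1.0000, 0.0000) = (0.0000 + 1.6000, 0.0000 + 0.0000) = (1.6000, 0.0000)
link 1: phi[1] = 0 + -40 = -40 deg
  cos(-40 deg) = 0.7660, sin(-40 deg) = -0.6428
  joint[2] = (1.6000, 0.0000) + 3.7 * (0.7660, -0.6428) = (1.6000 + 2.8344, 0.0000 + -2.3783) = (4.4344, -2.3783)
End effector: (4.4344, -2.3783)

Answer: 4.4344 -2.3783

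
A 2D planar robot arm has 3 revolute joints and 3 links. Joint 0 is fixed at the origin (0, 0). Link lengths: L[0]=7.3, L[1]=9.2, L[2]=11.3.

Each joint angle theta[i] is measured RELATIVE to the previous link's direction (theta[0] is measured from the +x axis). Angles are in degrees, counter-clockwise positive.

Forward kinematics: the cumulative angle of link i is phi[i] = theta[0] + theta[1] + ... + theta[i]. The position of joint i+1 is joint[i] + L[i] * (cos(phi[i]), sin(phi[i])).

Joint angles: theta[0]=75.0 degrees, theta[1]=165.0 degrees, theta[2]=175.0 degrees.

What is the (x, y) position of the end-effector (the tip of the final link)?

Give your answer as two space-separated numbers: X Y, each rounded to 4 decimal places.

joint[0] = (0.0000, 0.0000)  (base)
link 0: phi[0] = 75 = 75 deg
  cos(75 deg) = 0.2588, sin(75 deg) = 0.9659
  joint[1] = (0.0000, 0.0000) + 7.3 * (0.2588, 0.9659) = (0.0000 + 1.8894, 0.0000 + 7.0513) = (1.8894, 7.0513)
link 1: phi[1] = 75 + 165 = 240 deg
  cos(240 deg) = -0.5000, sin(240 deg) = -0.8660
  joint[2] = (1.8894, 7.0513) + 9.2 * (-0.5000, -0.8660) = (1.8894 + -4.6000, 7.0513 + -7.9674) = (-2.7106, -0.9162)
link 2: phi[2] = 75 + 165 + 175 = 415 deg
  cos(415 deg) = 0.5736, sin(415 deg) = 0.8192
  joint[3] = (-2.7106, -0.9162) + 11.3 * (0.5736, 0.8192) = (-2.7106 + 6.4814, -0.9162 + 9.2564) = (3.7708, 8.3402)
End effector: (3.7708, 8.3402)

Answer: 3.7708 8.3402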